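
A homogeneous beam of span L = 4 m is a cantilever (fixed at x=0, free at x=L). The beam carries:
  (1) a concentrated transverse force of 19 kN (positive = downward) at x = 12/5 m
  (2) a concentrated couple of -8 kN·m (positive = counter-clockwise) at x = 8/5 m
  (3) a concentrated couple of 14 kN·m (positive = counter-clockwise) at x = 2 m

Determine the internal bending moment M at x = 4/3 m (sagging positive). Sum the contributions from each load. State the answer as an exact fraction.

Load 1 — point force P=19 kN at a=12/5 m (b=L-a=8/5):
  M_1 = -P(a-x)  [x≤a] = -19·((12/5)-(4/3)) = -304/15 kN·m
Load 2 — applied couple M₀=-8 kN·m at a=8/5 m (b=L-a=12/5):
  M_2 = M₀  [x≤a] = (-8) = -8 kN·m
Load 3 — applied couple M₀=14 kN·m at a=2 m (b=L-a=2):
  M_3 = M₀  [x≤a] = 14 = 14 kN·m
Superposition: M = Σ M_i = -214/15 kN·m ≈ -14.266667 kN·m

M(4/3) = -214/15 kN·m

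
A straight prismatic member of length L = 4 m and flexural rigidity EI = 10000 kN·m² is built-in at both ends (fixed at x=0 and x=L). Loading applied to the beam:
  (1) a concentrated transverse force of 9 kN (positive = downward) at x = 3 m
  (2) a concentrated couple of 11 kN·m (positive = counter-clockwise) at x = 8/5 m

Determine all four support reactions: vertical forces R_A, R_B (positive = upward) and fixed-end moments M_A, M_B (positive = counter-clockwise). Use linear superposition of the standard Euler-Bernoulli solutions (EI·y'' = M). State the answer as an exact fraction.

Load 1 — point force P=9 kN at a=3 m (b=L-a=1):
  R_A = Pb²(3a+b)/L³ = 9·1²·(3·3+1)/4³ = 45/32 kN
  M_A = Pab²/L² = 9·3·1²/4² = 27/16 kN·m
  R_B = Pa²(a+3b)/L³ = 9·3²·(3+3·1)/4³ = 243/32 kN
  M_B = -Pa²b/L² = -9·3²·1/4² = -81/16 kN·m
Load 2 — applied couple M₀=11 kN·m at a=8/5 m (b=L-a=12/5):
  R_A = 6M₀ab/L³ = 6·11·(8/5)·(12/5)/4³ = 99/25 kN
  M_A = M₀b(2a-b)/L² = 11·(12/5)·(2·(8/5)-(12/5))/4² = 33/25 kN·m
  R_B = -6M₀ab/L³ = -6·11·(8/5)·(12/5)/4³ = -99/25 kN
  M_B = M₀a(2b-a)/L² = 11·(8/5)·(2·(12/5)-(8/5))/4² = 88/25 kN·m
Superposition: R_A = 4293/800 kN, M_A = 1203/400 kN·m, R_B = 2907/800 kN, M_B = -617/400 kN·m

R_A = 4293/800 kN, M_A = 1203/400 kN·m, R_B = 2907/800 kN, M_B = -617/400 kN·m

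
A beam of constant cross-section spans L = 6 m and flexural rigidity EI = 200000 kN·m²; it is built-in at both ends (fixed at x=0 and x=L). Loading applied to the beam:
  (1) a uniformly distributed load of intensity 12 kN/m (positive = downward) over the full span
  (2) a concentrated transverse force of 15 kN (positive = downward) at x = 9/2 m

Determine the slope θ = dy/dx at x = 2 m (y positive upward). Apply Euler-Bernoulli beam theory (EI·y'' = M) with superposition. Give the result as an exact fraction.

Load 1 — uniform load w=12 kN/m over full span:
  θ_1 = -wx(L-x)(L-2x)/(12EI) = -12·2·(6-2)·(6-2·2)/(12·200000) = -1/12500 rad
Load 2 — point force P=15 kN at a=9/2 m (b=L-a=3/2):
  θ_2 = -Pb²x(2aL-(3a+b)x)/(2L³EI)  [x≤a] = -15·(3/2)²·2·(2·(9/2)·6-(3·(9/2)+(3/2))·2)/(2·6³·200000) = -3/160000 rad
Superposition: θ = Σ θ_i = -79/800000 rad ≈ -0.000099 rad

θ(2) = -79/800000 rad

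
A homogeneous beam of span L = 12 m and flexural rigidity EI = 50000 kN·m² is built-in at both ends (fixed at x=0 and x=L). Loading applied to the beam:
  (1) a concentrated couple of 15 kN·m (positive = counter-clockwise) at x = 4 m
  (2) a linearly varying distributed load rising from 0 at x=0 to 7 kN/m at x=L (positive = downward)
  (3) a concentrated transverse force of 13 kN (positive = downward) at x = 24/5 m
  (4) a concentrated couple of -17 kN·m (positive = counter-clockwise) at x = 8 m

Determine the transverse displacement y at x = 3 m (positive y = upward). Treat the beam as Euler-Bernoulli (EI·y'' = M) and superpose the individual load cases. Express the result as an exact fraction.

y(3) = -107489/40000000 m

Load 1 — applied couple M₀=15 kN·m at a=4 m (b=L-a=8):
  y_1 = (R_Ax³/6 - M_Ax²/2)/EI  [x≤a] with R_A=5/3, M_A=0 = ((5/3)·3³/6 - 0·3²/2)/50000 = 3/20000 m
Load 2 — triangular load w₀=7 kN/m (0→w₀ over full span):
  y_2 = -w₀x²(L-x)²(x+2L)/(120LEI) = -7·3²·(12-3)²·(3+2·12)/(120·12·50000) = -15309/8000000 m
Load 3 — point force P=13 kN at a=24/5 m (b=L-a=36/5):
  y_3 = -Pb²x²(3aL-(3a+b)x)/(6L³EI)  [x≤a] = -13·(36/5)²·3²·(3·(24/5)·12-(3·(24/5)+(36/5))·3)/(6·12³·50000) = -3159/2500000 m
Load 4 — applied couple M₀=-17 kN·m at a=8 m (b=L-a=4):
  y_4 = (R_Ax³/6 - M_Ax²/2)/EI  [x≤a] with R_A=-17/9, M_A=-17/3 = ((-17/9)·3³/6 - (-17/3)·3²/2)/50000 = 17/50000 m
Superposition: y = Σ y_i = -107489/40000000 m ≈ -0.002687 m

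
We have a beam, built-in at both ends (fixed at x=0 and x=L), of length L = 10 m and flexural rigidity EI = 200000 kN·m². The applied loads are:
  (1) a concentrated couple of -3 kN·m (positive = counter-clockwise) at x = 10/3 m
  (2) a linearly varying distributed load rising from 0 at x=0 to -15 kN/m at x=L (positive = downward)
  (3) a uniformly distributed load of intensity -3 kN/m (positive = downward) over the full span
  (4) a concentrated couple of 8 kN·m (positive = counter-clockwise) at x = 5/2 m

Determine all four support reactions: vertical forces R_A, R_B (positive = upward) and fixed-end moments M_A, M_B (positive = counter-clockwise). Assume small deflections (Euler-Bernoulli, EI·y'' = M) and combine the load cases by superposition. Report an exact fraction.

Load 1 — applied couple M₀=-3 kN·m at a=10/3 m (b=L-a=20/3):
  R_A = 6M₀ab/L³ = 6·(-3)·(10/3)·(20/3)/10³ = -2/5 kN
  M_A = M₀b(2a-b)/L² = (-3)·(20/3)·(2·(10/3)-(20/3))/10² = 0 kN·m
  R_B = -6M₀ab/L³ = -6·(-3)·(10/3)·(20/3)/10³ = 2/5 kN
  M_B = M₀a(2b-a)/L² = (-3)·(10/3)·(2·(20/3)-(10/3))/10² = -1 kN·m
Load 2 — triangular load w₀=-15 kN/m (0→w₀ over full span):
  R_A = 3w₀L/20 = 3·(-15)·10/20 = -45/2 kN
  M_A = w₀L²/30 = (-15)·10²/30 = -50 kN·m
  R_B = 7w₀L/20 = 7·(-15)·10/20 = -105/2 kN
  M_B = -w₀L²/20 = -(-15)·10²/20 = 75 kN·m
Load 3 — uniform load w=-3 kN/m over full span:
  R_A = wL/2 = (-3)·10/2 = -15 kN
  M_A = wL²/12 = (-3)·10²/12 = -25 kN·m
  R_B = wL/2 = (-3)·10/2 = -15 kN
  M_B = -wL²/12 = -(-3)·10²/12 = 25 kN·m
Load 4 — applied couple M₀=8 kN·m at a=5/2 m (b=L-a=15/2):
  R_A = 6M₀ab/L³ = 6·8·(5/2)·(15/2)/10³ = 9/10 kN
  M_A = M₀b(2a-b)/L² = 8·(15/2)·(2·(5/2)-(15/2))/10² = -3/2 kN·m
  R_B = -6M₀ab/L³ = -6·8·(5/2)·(15/2)/10³ = -9/10 kN
  M_B = M₀a(2b-a)/L² = 8·(5/2)·(2·(15/2)-(5/2))/10² = 5/2 kN·m
Superposition: R_A = -37 kN, M_A = -153/2 kN·m, R_B = -68 kN, M_B = 203/2 kN·m

R_A = -37 kN, M_A = -153/2 kN·m, R_B = -68 kN, M_B = 203/2 kN·m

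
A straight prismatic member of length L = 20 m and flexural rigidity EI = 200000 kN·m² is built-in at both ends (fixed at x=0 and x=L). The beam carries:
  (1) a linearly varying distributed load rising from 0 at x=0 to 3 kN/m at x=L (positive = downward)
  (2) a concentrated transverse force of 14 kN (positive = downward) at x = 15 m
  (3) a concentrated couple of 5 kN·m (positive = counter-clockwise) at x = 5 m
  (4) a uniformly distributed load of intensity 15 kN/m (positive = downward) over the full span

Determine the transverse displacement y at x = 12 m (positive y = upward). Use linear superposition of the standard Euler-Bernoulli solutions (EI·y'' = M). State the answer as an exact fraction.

y(12) = -166201/5000000 m

Load 1 — triangular load w₀=3 kN/m (0→w₀ over full span):
  y_1 = -w₀x²(L-x)²(x+2L)/(120LEI) = -3·12²·(20-12)²·(12+2·20)/(120·20·200000) = -234/78125 m
Load 2 — point force P=14 kN at a=15 m (b=L-a=5):
  y_2 = -Pb²x²(3aL-(3a+b)x)/(6L³EI)  [x≤a] = -14·5²·12²·(3·15·20-(3·15+5)·12)/(6·20³·200000) = -63/40000 m
Load 3 — applied couple M₀=5 kN·m at a=5 m (b=L-a=15):
  y_3 = (R_Ax³/6 - M_Ax²/2 - M₀(x-a)²/2)/EI  [x>a] with R_A=9/32, M_A=-15/16 = ((9/32)·12³/6 - (-15/16)·12²/2 - 5·(12-5)²/2)/200000 = 13/100000 m
Load 4 — uniform load w=15 kN/m over full span:
  y_4 = -wx²(L-x)²/(24EI) = -15·12²·(20-12)²/(24·200000) = -18/625 m
Superposition: y = Σ y_i = -166201/5000000 m ≈ -0.033240 m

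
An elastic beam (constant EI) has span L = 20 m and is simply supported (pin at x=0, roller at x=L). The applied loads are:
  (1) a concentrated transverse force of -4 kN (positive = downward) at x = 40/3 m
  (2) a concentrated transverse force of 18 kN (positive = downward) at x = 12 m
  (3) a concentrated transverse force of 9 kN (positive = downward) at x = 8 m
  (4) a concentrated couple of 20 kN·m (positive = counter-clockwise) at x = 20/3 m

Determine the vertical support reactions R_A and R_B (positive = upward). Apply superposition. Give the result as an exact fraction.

Load 1 — point force P=-4 kN at a=40/3 m (b=L-a=20/3):
  R_A = Pb/L = (-4)·(20/3)/20 = -4/3 kN
  R_B = Pa/L = (-4)·(40/3)/20 = -8/3 kN
Load 2 — point force P=18 kN at a=12 m (b=L-a=8):
  R_A = Pb/L = 18·8/20 = 36/5 kN
  R_B = Pa/L = 18·12/20 = 54/5 kN
Load 3 — point force P=9 kN at a=8 m (b=L-a=12):
  R_A = Pb/L = 9·12/20 = 27/5 kN
  R_B = Pa/L = 9·8/20 = 18/5 kN
Load 4 — applied couple M₀=20 kN·m at a=20/3 m (b=L-a=40/3):
  R_A = M₀/L = 20/20 = 1 kN
  R_B = -M₀/L = -20/20 = -1 kN
Superposition: R_A = 184/15 kN, R_B = 161/15 kN

R_A = 184/15 kN, R_B = 161/15 kN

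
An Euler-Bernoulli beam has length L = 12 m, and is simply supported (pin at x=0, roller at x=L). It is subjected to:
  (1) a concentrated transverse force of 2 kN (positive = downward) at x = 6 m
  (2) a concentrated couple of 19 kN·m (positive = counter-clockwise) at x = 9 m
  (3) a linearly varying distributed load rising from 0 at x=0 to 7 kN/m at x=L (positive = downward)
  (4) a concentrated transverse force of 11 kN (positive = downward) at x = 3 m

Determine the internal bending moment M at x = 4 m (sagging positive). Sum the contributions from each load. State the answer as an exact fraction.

M(4) = 739/9 kN·m

Load 1 — point force P=2 kN at a=6 m (b=L-a=6):
  M_1 = Pbx/L  [x≤a] = 2·6·4/12 = 4 kN·m
Load 2 — applied couple M₀=19 kN·m at a=9 m (b=L-a=3):
  M_2 = M₀x/L  [x≤a] = 19·4/12 = 19/3 kN·m
Load 3 — triangular load w₀=7 kN/m (0→w₀ over full span):
  M_3 = w₀Lx/6 - w₀x³/(6L) = 7·12·4/6 - 7·4³/(6·12) = 448/9 kN·m
Load 4 — point force P=11 kN at a=3 m (b=L-a=9):
  M_4 = Pa(L-x)/L  [x>a] = 11·3·(12-4)/12 = 22 kN·m
Superposition: M = Σ M_i = 739/9 kN·m ≈ 82.111111 kN·m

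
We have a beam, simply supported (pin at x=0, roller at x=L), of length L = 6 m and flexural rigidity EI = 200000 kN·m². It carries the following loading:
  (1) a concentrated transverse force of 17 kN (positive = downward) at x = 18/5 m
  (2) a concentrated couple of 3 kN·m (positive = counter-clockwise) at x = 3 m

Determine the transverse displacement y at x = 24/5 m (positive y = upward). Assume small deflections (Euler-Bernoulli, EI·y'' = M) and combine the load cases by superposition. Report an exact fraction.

Load 1 — point force P=17 kN at a=18/5 m (b=L-a=12/5):
  y_1 = -Pa(L-x)(2Lx-a²-x²)/(6LEI)  [x>a] = -17·(18/5)·(6-(24/5))·(2·6·(24/5)-(18/5)²-(24/5)²)/(6·6·200000) = -1377/6250000 m
Load 2 — applied couple M₀=3 kN·m at a=3 m (b=L-a=3):
  y_2 = (M₀x³/(6L)-M₀(x-a)²/2+C₁x)/EI  [x>a] with C₁=M₀(3b²-L²)/(6L)=-3/4 = (3·(24/5)³/(6·6)-3·((24/5)-3)²/2+(-3/4)·(24/5))/200000 = 189/50000000 m
Superposition: y = Σ y_i = -10827/50000000 m ≈ -0.000217 m

y(24/5) = -10827/50000000 m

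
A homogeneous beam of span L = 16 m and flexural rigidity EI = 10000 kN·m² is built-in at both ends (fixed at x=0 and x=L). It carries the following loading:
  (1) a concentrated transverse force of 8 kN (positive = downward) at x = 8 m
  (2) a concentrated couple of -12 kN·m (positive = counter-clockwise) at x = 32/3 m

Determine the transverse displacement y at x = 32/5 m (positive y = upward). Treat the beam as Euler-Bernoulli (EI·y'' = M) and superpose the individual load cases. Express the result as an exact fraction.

y(32/5) = -896/78125 m

Load 1 — point force P=8 kN at a=8 m (b=L-a=8):
  y_1 = -Pb²x²(3aL-(3a+b)x)/(6L³EI)  [x≤a] = -8·8²·(32/5)²·(3·8·16-(3·8+8)·(32/5))/(6·16³·10000) = -3584/234375 m
Load 2 — applied couple M₀=-12 kN·m at a=32/3 m (b=L-a=16/3):
  y_2 = (R_Ax³/6 - M_Ax²/2)/EI  [x≤a] with R_A=-1, M_A=-4 = ((-1)·(32/5)³/6 - (-4)·(32/5)²/2)/10000 = 896/234375 m
Superposition: y = Σ y_i = -896/78125 m ≈ -0.011469 m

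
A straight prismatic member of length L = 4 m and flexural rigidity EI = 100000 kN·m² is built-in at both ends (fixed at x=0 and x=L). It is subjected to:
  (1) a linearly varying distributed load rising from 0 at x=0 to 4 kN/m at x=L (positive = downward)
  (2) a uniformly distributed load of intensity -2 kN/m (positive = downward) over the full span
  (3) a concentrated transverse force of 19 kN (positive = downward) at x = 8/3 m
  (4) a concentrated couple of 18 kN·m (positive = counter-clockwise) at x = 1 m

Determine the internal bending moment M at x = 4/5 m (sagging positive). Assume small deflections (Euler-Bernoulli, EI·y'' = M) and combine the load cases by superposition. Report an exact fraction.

Load 1 — triangular load w₀=4 kN/m (0→w₀ over full span):
  M_1 = 3w₀Lx/20 - w₀L²/30 - w₀x³/(6L) = 3·4·4·(4/5)/20 - 4·4²/30 - 4·(4/5)³/(6·4) = -112/375 kN·m
Load 2 — uniform load w=-2 kN/m over full span:
  M_2 = wLx/2 - wL²/12 - wx²/2 = (-2)·4·(4/5)/2 - (-2)·4²/12 - (-2)·(4/5)²/2 = 8/75 kN·m
Load 3 — point force P=19 kN at a=8/3 m (b=L-a=4/3):
  M_3 = Pb²(3a+b)x/L³ - Pab²/L²  [x≤a] = 19·(4/3)²·(3·(8/3)+(4/3))·(4/5)/4³ - 19·(8/3)·(4/3)²/4² = -76/45 kN·m
Load 4 — applied couple M₀=18 kN·m at a=1 m (b=L-a=3):
  M_4 = R_Ax - M_A  [x≤a] with R_A=81/16, M_A=-27/8 = (81/16)·(4/5) - (-27/8) = 297/40 kN·m
Superposition: M = Σ M_i = 49897/9000 kN·m ≈ 5.544111 kN·m

M(4/5) = 49897/9000 kN·m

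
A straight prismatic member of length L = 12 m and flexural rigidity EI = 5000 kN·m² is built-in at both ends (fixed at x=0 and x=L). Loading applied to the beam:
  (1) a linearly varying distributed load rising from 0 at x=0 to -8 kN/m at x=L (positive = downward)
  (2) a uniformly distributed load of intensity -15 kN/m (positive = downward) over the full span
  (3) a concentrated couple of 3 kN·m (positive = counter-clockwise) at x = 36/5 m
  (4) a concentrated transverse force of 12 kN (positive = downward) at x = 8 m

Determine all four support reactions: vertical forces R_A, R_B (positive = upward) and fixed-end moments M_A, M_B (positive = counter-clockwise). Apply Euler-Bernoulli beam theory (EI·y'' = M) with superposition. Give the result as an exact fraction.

R_A = -22709/225 kN, M_A = -15508/75 kN·m, R_B = -25891/225 kN, M_B = 16247/75 kN·m

Load 1 — triangular load w₀=-8 kN/m (0→w₀ over full span):
  R_A = 3w₀L/20 = 3·(-8)·12/20 = -72/5 kN
  M_A = w₀L²/30 = (-8)·12²/30 = -192/5 kN·m
  R_B = 7w₀L/20 = 7·(-8)·12/20 = -168/5 kN
  M_B = -w₀L²/20 = -(-8)·12²/20 = 288/5 kN·m
Load 2 — uniform load w=-15 kN/m over full span:
  R_A = wL/2 = (-15)·12/2 = -90 kN
  M_A = wL²/12 = (-15)·12²/12 = -180 kN·m
  R_B = wL/2 = (-15)·12/2 = -90 kN
  M_B = -wL²/12 = -(-15)·12²/12 = 180 kN·m
Load 3 — applied couple M₀=3 kN·m at a=36/5 m (b=L-a=24/5):
  R_A = 6M₀ab/L³ = 6·3·(36/5)·(24/5)/12³ = 9/25 kN
  M_A = M₀b(2a-b)/L² = 3·(24/5)·(2·(36/5)-(24/5))/12² = 24/25 kN·m
  R_B = -6M₀ab/L³ = -6·3·(36/5)·(24/5)/12³ = -9/25 kN
  M_B = M₀a(2b-a)/L² = 3·(36/5)·(2·(24/5)-(36/5))/12² = 9/25 kN·m
Load 4 — point force P=12 kN at a=8 m (b=L-a=4):
  R_A = Pb²(3a+b)/L³ = 12·4²·(3·8+4)/12³ = 28/9 kN
  M_A = Pab²/L² = 12·8·4²/12² = 32/3 kN·m
  R_B = Pa²(a+3b)/L³ = 12·8²·(8+3·4)/12³ = 80/9 kN
  M_B = -Pa²b/L² = -12·8²·4/12² = -64/3 kN·m
Superposition: R_A = -22709/225 kN, M_A = -15508/75 kN·m, R_B = -25891/225 kN, M_B = 16247/75 kN·m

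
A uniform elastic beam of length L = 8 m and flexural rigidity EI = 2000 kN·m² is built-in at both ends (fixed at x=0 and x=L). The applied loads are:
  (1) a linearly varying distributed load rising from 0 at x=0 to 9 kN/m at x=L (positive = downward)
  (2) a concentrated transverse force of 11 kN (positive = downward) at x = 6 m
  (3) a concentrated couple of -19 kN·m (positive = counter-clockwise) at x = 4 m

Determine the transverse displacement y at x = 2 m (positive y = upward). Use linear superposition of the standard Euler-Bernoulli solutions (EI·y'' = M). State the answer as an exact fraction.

Load 1 — triangular load w₀=9 kN/m (0→w₀ over full span):
  y_1 = -w₀x²(L-x)²(x+2L)/(120LEI) = -9·2²·(8-2)²·(2+2·8)/(120·8·2000) = -243/20000 m
Load 2 — point force P=11 kN at a=6 m (b=L-a=2):
  y_2 = -Pb²x²(3aL-(3a+b)x)/(6L³EI)  [x≤a] = -11·2²·2²·(3·6·8-(3·6+2)·2)/(6·8³·2000) = -143/48000 m
Load 3 — applied couple M₀=-19 kN·m at a=4 m (b=L-a=4):
  y_3 = (R_Ax³/6 - M_Ax²/2)/EI  [x≤a] with R_A=-57/16, M_A=-19/4 = ((-57/16)·2³/6 - (-19/4)·2²/2)/2000 = 19/8000 m
Superposition: y = Σ y_i = -3061/240000 m ≈ -0.012754 m

y(2) = -3061/240000 m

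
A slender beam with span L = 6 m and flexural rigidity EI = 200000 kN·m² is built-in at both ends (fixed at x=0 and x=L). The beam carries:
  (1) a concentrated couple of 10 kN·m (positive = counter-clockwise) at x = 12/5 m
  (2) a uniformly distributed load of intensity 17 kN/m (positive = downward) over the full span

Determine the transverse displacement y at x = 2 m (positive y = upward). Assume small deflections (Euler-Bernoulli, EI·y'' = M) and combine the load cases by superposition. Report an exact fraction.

y(2) = -167/750000 m

Load 1 — applied couple M₀=10 kN·m at a=12/5 m (b=L-a=18/5):
  y_1 = (R_Ax³/6 - M_Ax²/2)/EI  [x≤a] with R_A=12/5, M_A=6/5 = ((12/5)·2³/6 - (6/5)·2²/2)/200000 = 1/250000 m
Load 2 — uniform load w=17 kN/m over full span:
  y_2 = -wx²(L-x)²/(24EI) = -17·2²·(6-2)²/(24·200000) = -17/75000 m
Superposition: y = Σ y_i = -167/750000 m ≈ -0.000223 m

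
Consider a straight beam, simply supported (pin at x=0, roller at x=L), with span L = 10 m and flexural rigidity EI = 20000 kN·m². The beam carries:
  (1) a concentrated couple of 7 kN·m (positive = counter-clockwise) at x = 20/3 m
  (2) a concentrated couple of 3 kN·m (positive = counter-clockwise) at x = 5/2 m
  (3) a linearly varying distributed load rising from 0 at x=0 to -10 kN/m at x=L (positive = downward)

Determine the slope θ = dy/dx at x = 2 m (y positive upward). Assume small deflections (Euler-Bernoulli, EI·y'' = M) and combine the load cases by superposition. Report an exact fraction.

θ(2) = 2551/320000 rad

Load 1 — applied couple M₀=7 kN·m at a=20/3 m (b=L-a=10/3):
  θ_1 = (M₀x²/(2L)+C₁)/EI  [x≤a] with C₁=M₀(3b²-L²)/(6L)=-70/9 = (7·2²/(2·10)+(-70/9))/20000 = -287/900000 rad
Load 2 — applied couple M₀=3 kN·m at a=5/2 m (b=L-a=15/2):
  θ_2 = (M₀x²/(2L)+C₁)/EI  [x≤a] with C₁=M₀(3b²-L²)/(6L)=55/16 = (3·2²/(2·10)+(55/16))/20000 = 323/1600000 rad
Load 3 — triangular load w₀=-10 kN/m (0→w₀ over full span):
  θ_3 = -w₀(7L⁴-30L²x²+15x⁴)/(360LEI) = -(-10)·(7·10⁴-30·10²·2²+15·2⁴)/(360·10·20000) = 91/11250 rad
Superposition: θ = Σ θ_i = 2551/320000 rad ≈ 0.007972 rad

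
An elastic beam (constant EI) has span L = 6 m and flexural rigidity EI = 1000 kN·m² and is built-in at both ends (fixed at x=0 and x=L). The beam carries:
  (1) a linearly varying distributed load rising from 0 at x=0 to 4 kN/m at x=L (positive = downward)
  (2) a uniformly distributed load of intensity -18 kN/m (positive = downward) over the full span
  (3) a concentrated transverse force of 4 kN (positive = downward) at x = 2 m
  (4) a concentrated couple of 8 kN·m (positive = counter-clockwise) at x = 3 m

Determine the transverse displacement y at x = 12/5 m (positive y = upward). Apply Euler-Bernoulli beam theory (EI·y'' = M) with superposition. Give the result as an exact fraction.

Load 1 — triangular load w₀=4 kN/m (0→w₀ over full span):
  y_1 = -w₀x²(L-x)²(x+2L)/(120LEI) = -4·(12/5)²·(6-(12/5))²·((12/5)+2·6)/(120·6·1000) = -11664/1953125 m
Load 2 — uniform load w=-18 kN/m over full span:
  y_2 = -wx²(L-x)²/(24EI) = -(-18)·(12/5)²·(6-(12/5))²/(24·1000) = 4374/78125 m
Load 3 — point force P=4 kN at a=2 m (b=L-a=4):
  y_3 = -Pa²(L-x)²(3bL-(3b+a)(L-x))/(6L³EI)  [x>a] = -4·2²·(6-(12/5))²·(3·4·6-(3·4+2)·(6-(12/5)))/(6·6³·1000) = -54/15625 m
Load 4 — applied couple M₀=8 kN·m at a=3 m (b=L-a=3):
  y_4 = (R_Ax³/6 - M_Ax²/2)/EI  [x≤a] with R_A=2, M_A=2 = (2·(12/5)³/6 - 2·(12/5)²/2)/1000 = -18/15625 m
Superposition: y = Σ y_i = 88686/1953125 m ≈ 0.045407 m

y(12/5) = 88686/1953125 m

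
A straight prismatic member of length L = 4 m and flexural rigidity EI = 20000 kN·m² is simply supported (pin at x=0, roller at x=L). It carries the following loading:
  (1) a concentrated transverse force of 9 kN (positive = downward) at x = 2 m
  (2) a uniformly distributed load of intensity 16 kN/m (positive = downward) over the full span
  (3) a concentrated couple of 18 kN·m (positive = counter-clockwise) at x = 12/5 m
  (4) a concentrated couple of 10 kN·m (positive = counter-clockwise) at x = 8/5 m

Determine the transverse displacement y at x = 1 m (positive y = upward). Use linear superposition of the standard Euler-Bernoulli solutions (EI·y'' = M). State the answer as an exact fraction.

Load 1 — point force P=9 kN at a=2 m (b=L-a=2):
  y_1 = -Pbx(L²-b²-x²)/(6LEI)  [x≤a] = -9·2·1·(4²-2²-1²)/(6·4·20000) = -33/80000 m
Load 2 — uniform load w=16 kN/m over full span:
  y_2 = -wx(L³-2Lx²+x³)/(24EI) = -16·1·(4³-2·4·1²+1³)/(24·20000) = -19/10000 m
Load 3 — applied couple M₀=18 kN·m at a=12/5 m (b=L-a=8/5):
  y_3 = (M₀x³/(6L)+C₁x)/EI  [x≤a] with C₁=M₀(3b²-L²)/(6L)=-156/25 = (18·1³/(6·4)+(-156/25)·1)/20000 = -549/2000000 m
Load 4 — applied couple M₀=10 kN·m at a=8/5 m (b=L-a=12/5):
  y_4 = (M₀x³/(6L)+C₁x)/EI  [x≤a] with C₁=M₀(3b²-L²)/(6L)=8/15 = (10·1³/(6·4)+(8/15)·1)/20000 = 19/400000 m
Superposition: y = Σ y_i = -5079/2000000 m ≈ -0.002540 m

y(1) = -5079/2000000 m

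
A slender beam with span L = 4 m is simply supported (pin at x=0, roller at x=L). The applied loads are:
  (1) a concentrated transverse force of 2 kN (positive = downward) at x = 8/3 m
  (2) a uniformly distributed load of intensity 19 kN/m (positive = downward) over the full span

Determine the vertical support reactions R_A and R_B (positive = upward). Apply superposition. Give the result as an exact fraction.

R_A = 116/3 kN, R_B = 118/3 kN

Load 1 — point force P=2 kN at a=8/3 m (b=L-a=4/3):
  R_A = Pb/L = 2·(4/3)/4 = 2/3 kN
  R_B = Pa/L = 2·(8/3)/4 = 4/3 kN
Load 2 — uniform load w=19 kN/m over full span:
  R_A = wL/2 = 19·4/2 = 38 kN
  R_B = wL/2 = 19·4/2 = 38 kN
Superposition: R_A = 116/3 kN, R_B = 118/3 kN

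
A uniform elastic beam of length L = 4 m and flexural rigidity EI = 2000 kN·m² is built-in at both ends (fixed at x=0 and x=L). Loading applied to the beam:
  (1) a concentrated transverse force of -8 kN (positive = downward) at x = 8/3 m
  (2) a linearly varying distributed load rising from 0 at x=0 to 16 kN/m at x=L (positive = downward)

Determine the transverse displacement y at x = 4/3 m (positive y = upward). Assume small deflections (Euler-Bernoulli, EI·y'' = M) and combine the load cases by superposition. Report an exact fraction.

Load 1 — point force P=-8 kN at a=8/3 m (b=L-a=4/3):
  y_1 = -Pb²x²(3aL-(3a+b)x)/(6L³EI)  [x≤a] = -(-8)·(4/3)²·(4/3)²·(3·(8/3)·4-(3·(8/3)+(4/3))·(4/3))/(6·4³·2000) = 176/273375 m
Load 2 — triangular load w₀=16 kN/m (0→w₀ over full span):
  y_2 = -w₀x²(L-x)²(x+2L)/(120LEI) = -16·(4/3)²·(4-(4/3))²·((4/3)+2·4)/(120·4·2000) = -896/455625 m
Superposition: y = Σ y_i = -1808/1366875 m ≈ -0.001323 m

y(4/3) = -1808/1366875 m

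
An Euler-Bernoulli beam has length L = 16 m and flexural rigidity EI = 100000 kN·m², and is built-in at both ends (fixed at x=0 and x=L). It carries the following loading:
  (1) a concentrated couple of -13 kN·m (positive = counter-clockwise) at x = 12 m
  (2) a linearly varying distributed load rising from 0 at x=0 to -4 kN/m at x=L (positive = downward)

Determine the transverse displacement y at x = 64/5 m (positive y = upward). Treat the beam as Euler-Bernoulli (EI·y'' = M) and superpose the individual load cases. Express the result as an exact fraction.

Load 1 — applied couple M₀=-13 kN·m at a=12 m (b=L-a=4):
  y_1 = (R_Ax³/6 - M_Ax²/2 - M₀(x-a)²/2)/EI  [x>a] with R_A=-117/128, M_A=-65/16 = ((-117/128)·(64/5)³/6 - (-65/16)·(64/5)²/2 - (-13)·((64/5)-12)²/2)/100000 = 273/1562500 m
Load 2 — triangular load w₀=-4 kN/m (0→w₀ over full span):
  y_2 = -w₀x²(L-x)²(x+2L)/(120LEI) = -(-4)·(64/5)²·(16-(64/5))²·((64/5)+2·16)/(120·16·100000) = 229376/146484375 m
Superposition: y = Σ y_i = 1019879/585937500 m ≈ 0.001741 m

y(64/5) = 1019879/585937500 m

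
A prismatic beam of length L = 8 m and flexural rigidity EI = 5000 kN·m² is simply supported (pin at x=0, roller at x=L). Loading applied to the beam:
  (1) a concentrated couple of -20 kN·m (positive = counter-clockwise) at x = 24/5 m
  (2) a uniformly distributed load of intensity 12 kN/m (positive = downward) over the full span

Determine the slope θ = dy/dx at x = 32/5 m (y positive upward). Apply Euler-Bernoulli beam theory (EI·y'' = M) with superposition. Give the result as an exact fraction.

θ(32/5) = 9254/234375 rad

Load 1 — applied couple M₀=-20 kN·m at a=24/5 m (b=L-a=16/5):
  θ_1 = (M₀x²/(2L)-M₀(x-a)+C₁)/EI  [x>a] with C₁=M₀(3b²-L²)/(6L)=208/15 = ((-20)·(32/5)²/(2·8)-(-20)·((32/5)-(24/5))+(208/15))/5000 = -2/1875 rad
Load 2 — uniform load w=12 kN/m over full span:
  θ_2 = -w(L³-6Lx²+4x³)/(24EI) = -12·(8³-6·8·(32/5)²+4·(32/5)³)/(24·5000) = 3168/78125 rad
Superposition: θ = Σ θ_i = 9254/234375 rad ≈ 0.039484 rad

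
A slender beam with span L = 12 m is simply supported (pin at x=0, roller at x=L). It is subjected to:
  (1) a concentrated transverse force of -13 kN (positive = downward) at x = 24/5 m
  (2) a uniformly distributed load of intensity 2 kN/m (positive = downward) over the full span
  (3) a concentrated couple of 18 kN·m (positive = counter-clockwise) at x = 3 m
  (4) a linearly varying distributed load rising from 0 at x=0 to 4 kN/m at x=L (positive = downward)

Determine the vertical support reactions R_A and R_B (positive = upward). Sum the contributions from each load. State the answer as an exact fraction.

R_A = 137/10 kN, R_B = 213/10 kN

Load 1 — point force P=-13 kN at a=24/5 m (b=L-a=36/5):
  R_A = Pb/L = (-13)·(36/5)/12 = -39/5 kN
  R_B = Pa/L = (-13)·(24/5)/12 = -26/5 kN
Load 2 — uniform load w=2 kN/m over full span:
  R_A = wL/2 = 2·12/2 = 12 kN
  R_B = wL/2 = 2·12/2 = 12 kN
Load 3 — applied couple M₀=18 kN·m at a=3 m (b=L-a=9):
  R_A = M₀/L = 18/12 = 3/2 kN
  R_B = -M₀/L = -18/12 = -3/2 kN
Load 4 — triangular load w₀=4 kN/m (0→w₀ over full span):
  R_A = w₀L/6 = 4·12/6 = 8 kN
  R_B = w₀L/3 = 4·12/3 = 16 kN
Superposition: R_A = 137/10 kN, R_B = 213/10 kN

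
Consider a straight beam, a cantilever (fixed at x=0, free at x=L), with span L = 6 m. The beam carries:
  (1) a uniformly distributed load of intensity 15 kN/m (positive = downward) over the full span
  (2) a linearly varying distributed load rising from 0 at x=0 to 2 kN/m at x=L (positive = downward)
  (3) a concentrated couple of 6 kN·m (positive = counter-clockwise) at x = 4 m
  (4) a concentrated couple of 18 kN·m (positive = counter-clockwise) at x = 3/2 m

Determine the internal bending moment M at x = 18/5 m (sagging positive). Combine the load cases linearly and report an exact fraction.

Load 1 — uniform load w=15 kN/m over full span:
  M_1 = -w(L-x)²/2 = -15·(6-(18/5))²/2 = -216/5 kN·m
Load 2 — triangular load w₀=2 kN/m (0→w₀ over full span):
  M_2 = w₀Lx/2 - w₀L²/3 - w₀x³/(6L) = 2·6·(18/5)/2 - 2·6²/3 - 2·(18/5)³/(6·6) = -624/125 kN·m
Load 3 — applied couple M₀=6 kN·m at a=4 m (b=L-a=2):
  M_3 = M₀  [x≤a] = 6 = 6 kN·m
Load 4 — applied couple M₀=18 kN·m at a=3/2 m (b=L-a=9/2):
  M_4 = 0  [x>a] = 0 kN·m
Superposition: M = Σ M_i = -5274/125 kN·m ≈ -42.192000 kN·m

M(18/5) = -5274/125 kN·m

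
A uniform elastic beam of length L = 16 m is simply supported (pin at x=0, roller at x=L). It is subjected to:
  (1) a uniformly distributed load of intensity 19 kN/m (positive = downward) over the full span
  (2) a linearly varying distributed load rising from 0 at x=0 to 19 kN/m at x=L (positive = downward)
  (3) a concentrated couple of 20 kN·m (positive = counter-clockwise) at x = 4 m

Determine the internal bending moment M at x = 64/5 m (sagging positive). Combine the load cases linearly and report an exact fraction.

M(64/5) = 77324/125 kN·m

Load 1 — uniform load w=19 kN/m over full span:
  M_1 = wx(L-x)/2 = 19·(64/5)·(16-(64/5))/2 = 9728/25 kN·m
Load 2 — triangular load w₀=19 kN/m (0→w₀ over full span):
  M_2 = w₀Lx/6 - w₀x³/(6L) = 19·16·(64/5)/6 - 19·(64/5)³/(6·16) = 29184/125 kN·m
Load 3 — applied couple M₀=20 kN·m at a=4 m (b=L-a=12):
  M_3 = M₀x/L - M₀  [x>a] = 20·(64/5)/16 - 20 = -4 kN·m
Superposition: M = Σ M_i = 77324/125 kN·m ≈ 618.592000 kN·m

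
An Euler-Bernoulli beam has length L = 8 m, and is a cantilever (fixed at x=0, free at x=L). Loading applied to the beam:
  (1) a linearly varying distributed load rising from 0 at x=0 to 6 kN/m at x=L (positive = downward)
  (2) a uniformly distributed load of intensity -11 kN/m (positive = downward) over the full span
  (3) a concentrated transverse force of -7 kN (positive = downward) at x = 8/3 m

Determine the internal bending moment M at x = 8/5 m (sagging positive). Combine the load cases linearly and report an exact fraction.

Load 1 — triangular load w₀=6 kN/m (0→w₀ over full span):
  M_1 = w₀Lx/2 - w₀L²/3 - w₀x³/(6L) = 6·8·(8/5)/2 - 6·8²/3 - 6·(8/5)³/(6·8) = -11264/125 kN·m
Load 2 — uniform load w=-11 kN/m over full span:
  M_2 = -w(L-x)²/2 = -(-11)·(8-(8/5))²/2 = 5632/25 kN·m
Load 3 — point force P=-7 kN at a=8/3 m (b=L-a=16/3):
  M_3 = -P(a-x)  [x≤a] = -(-7)·((8/3)-(8/5)) = 112/15 kN·m
Superposition: M = Σ M_i = 53488/375 kN·m ≈ 142.634667 kN·m

M(8/5) = 53488/375 kN·m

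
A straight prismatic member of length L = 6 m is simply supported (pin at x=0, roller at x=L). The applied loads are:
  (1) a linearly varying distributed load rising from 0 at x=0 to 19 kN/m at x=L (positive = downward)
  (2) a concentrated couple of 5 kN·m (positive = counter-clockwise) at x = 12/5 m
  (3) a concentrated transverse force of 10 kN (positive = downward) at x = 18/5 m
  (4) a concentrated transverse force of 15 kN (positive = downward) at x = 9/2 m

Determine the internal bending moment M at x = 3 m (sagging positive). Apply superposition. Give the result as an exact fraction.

M(3) = 127/2 kN·m

Load 1 — triangular load w₀=19 kN/m (0→w₀ over full span):
  M_1 = w₀Lx/6 - w₀x³/(6L) = 19·6·3/6 - 19·3³/(6·6) = 171/4 kN·m
Load 2 — applied couple M₀=5 kN·m at a=12/5 m (b=L-a=18/5):
  M_2 = M₀x/L - M₀  [x>a] = 5·3/6 - 5 = -5/2 kN·m
Load 3 — point force P=10 kN at a=18/5 m (b=L-a=12/5):
  M_3 = Pbx/L  [x≤a] = 10·(12/5)·3/6 = 12 kN·m
Load 4 — point force P=15 kN at a=9/2 m (b=L-a=3/2):
  M_4 = Pbx/L  [x≤a] = 15·(3/2)·3/6 = 45/4 kN·m
Superposition: M = Σ M_i = 127/2 kN·m ≈ 63.500000 kN·m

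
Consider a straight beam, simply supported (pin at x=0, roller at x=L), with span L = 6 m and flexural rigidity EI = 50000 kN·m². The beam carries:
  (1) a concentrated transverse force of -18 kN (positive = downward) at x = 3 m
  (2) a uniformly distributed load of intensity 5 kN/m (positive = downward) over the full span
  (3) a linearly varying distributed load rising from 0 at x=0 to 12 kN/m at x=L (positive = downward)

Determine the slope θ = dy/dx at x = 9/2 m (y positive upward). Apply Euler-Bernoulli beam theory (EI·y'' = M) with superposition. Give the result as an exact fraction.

Load 1 — point force P=-18 kN at a=3 m (b=L-a=3):
  θ_1 = -Pa(2L²-6Lx+3x²+a²)/(6LEI)  [x>a] = -(-18)·3·(2·6²-6·6·(9/2)+3·(9/2)²+3²)/(6·6·50000) = -243/400000 rad
Load 2 — uniform load w=5 kN/m over full span:
  θ_2 = -w(L³-6Lx²+4x³)/(24EI) = -5·(6³-6·6·(9/2)²+4·(9/2)³)/(24·50000) = 99/160000 rad
Load 3 — triangular load w₀=12 kN/m (0→w₀ over full span):
  θ_3 = -w₀(7L⁴-30L²x²+15x⁴)/(360LEI) = -12·(7·6⁴-30·6²·(9/2)²+15·(9/2)⁴)/(360·6·50000) = 11817/16000000 rad
Superposition: θ = Σ θ_i = 11997/16000000 rad ≈ 0.000750 rad

θ(9/2) = 11997/16000000 rad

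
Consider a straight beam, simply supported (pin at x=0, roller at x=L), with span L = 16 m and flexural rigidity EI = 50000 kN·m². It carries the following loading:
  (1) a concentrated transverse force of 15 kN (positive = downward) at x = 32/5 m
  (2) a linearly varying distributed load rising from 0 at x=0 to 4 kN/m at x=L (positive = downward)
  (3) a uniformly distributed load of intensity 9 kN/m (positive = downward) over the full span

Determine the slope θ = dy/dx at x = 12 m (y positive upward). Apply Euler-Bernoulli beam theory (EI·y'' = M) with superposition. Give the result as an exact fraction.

Load 1 — point force P=15 kN at a=32/5 m (b=L-a=48/5):
  θ_1 = -Pa(2L²-6Lx+3x²+a²)/(6LEI)  [x>a] = -15·(32/5)·(2·16²-6·16·12+3·12²+(32/5)²)/(6·16·50000) = 261/78125 rad
Load 2 — triangular load w₀=4 kN/m (0→w₀ over full span):
  θ_2 = -w₀(7L⁴-30L²x²+15x⁴)/(360LEI) = -4·(7·16⁴-30·16²·12²+15·12⁴)/(360·16·50000) = 1313/281250 rad
Load 3 — uniform load w=9 kN/m over full span:
  θ_3 = -w(L³-6Lx²+4x³)/(24EI) = -9·(16³-6·16·12²+4·12³)/(24·50000) = 66/3125 rad
Superposition: θ = Σ θ_i = 40963/1406250 rad ≈ 0.029129 rad

θ(12) = 40963/1406250 rad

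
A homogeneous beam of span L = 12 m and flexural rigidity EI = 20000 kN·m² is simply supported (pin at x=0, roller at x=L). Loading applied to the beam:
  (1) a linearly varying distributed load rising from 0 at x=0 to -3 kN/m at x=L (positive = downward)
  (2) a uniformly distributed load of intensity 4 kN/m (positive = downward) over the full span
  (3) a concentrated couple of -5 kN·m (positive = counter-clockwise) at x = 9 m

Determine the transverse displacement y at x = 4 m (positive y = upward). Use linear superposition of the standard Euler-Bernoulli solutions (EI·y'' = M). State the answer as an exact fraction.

Load 1 — triangular load w₀=-3 kN/m (0→w₀ over full span):
  y_1 = -w₀x(7L⁴-10L²x²+3x⁴)/(360LEI) = -(-3)·4·(7·12⁴-10·12²·4²+3·4⁴)/(360·12·20000) = 32/1875 m
Load 2 — uniform load w=4 kN/m over full span:
  y_2 = -wx(L³-2Lx²+x³)/(24EI) = -4·4·(12³-2·12·4²+4³)/(24·20000) = -88/1875 m
Load 3 — applied couple M₀=-5 kN·m at a=9 m (b=L-a=3):
  y_3 = (M₀x³/(6L)+C₁x)/EI  [x≤a] with C₁=M₀(3b²-L²)/(6L)=65/8 = ((-5)·4³/(6·12)+(65/8)·4)/20000 = 101/72000 m
Superposition: y = Σ y_i = -10247/360000 m ≈ -0.028464 m

y(4) = -10247/360000 m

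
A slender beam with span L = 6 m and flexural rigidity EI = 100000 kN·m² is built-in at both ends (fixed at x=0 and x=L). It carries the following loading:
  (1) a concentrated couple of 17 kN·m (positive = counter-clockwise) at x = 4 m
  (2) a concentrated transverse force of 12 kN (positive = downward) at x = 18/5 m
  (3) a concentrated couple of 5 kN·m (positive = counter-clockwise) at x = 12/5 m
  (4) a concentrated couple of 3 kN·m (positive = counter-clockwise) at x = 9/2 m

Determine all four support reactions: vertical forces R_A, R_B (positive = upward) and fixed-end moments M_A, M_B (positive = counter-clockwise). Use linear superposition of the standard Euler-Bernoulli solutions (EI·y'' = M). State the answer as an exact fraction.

R_A = 175757/18000 kN, M_A = 84697/6000 kN·m, R_B = 40243/18000 kN, M_B = -18661/2000 kN·m

Load 1 — applied couple M₀=17 kN·m at a=4 m (b=L-a=2):
  R_A = 6M₀ab/L³ = 6·17·4·2/6³ = 34/9 kN
  M_A = M₀b(2a-b)/L² = 17·2·(2·4-2)/6² = 17/3 kN·m
  R_B = -6M₀ab/L³ = -6·17·4·2/6³ = -34/9 kN
  M_B = M₀a(2b-a)/L² = 17·4·(2·2-4)/6² = 0 kN·m
Load 2 — point force P=12 kN at a=18/5 m (b=L-a=12/5):
  R_A = Pb²(3a+b)/L³ = 12·(12/5)²·(3·(18/5)+(12/5))/6³ = 528/125 kN
  M_A = Pab²/L² = 12·(18/5)·(12/5)²/6² = 864/125 kN·m
  R_B = Pa²(a+3b)/L³ = 12·(18/5)²·((18/5)+3·(12/5))/6³ = 972/125 kN
  M_B = -Pa²b/L² = -12·(18/5)²·(12/5)/6² = -1296/125 kN·m
Load 3 — applied couple M₀=5 kN·m at a=12/5 m (b=L-a=18/5):
  R_A = 6M₀ab/L³ = 6·5·(12/5)·(18/5)/6³ = 6/5 kN
  M_A = M₀b(2a-b)/L² = 5·(18/5)·(2·(12/5)-(18/5))/6² = 3/5 kN·m
  R_B = -6M₀ab/L³ = -6·5·(12/5)·(18/5)/6³ = -6/5 kN
  M_B = M₀a(2b-a)/L² = 5·(12/5)·(2·(18/5)-(12/5))/6² = 8/5 kN·m
Load 4 — applied couple M₀=3 kN·m at a=9/2 m (b=L-a=3/2):
  R_A = 6M₀ab/L³ = 6·3·(9/2)·(3/2)/6³ = 9/16 kN
  M_A = M₀b(2a-b)/L² = 3·(3/2)·(2·(9/2)-(3/2))/6² = 15/16 kN·m
  R_B = -6M₀ab/L³ = -6·3·(9/2)·(3/2)/6³ = -9/16 kN
  M_B = M₀a(2b-a)/L² = 3·(9/2)·(2·(3/2)-(9/2))/6² = -9/16 kN·m
Superposition: R_A = 175757/18000 kN, M_A = 84697/6000 kN·m, R_B = 40243/18000 kN, M_B = -18661/2000 kN·m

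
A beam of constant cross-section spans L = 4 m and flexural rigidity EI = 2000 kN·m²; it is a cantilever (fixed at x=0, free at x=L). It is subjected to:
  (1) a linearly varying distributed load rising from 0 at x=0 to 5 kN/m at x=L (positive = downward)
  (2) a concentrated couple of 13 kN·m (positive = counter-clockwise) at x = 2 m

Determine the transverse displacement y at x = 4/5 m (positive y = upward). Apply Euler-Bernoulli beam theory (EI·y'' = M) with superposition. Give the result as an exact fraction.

Load 1 — triangular load w₀=5 kN/m (0→w₀ over full span):
  y_1 = (w₀Lx³/12-w₀L²x²/6-w₀x⁵/(120L))/EI = (5·4·(4/5)³/12-5·4²·(4/5)²/6-5·(4/5)⁵/(120·4))/2000 = -4502/1171875 m
Load 2 — applied couple M₀=13 kN·m at a=2 m (b=L-a=2):
  y_2 = M₀x²/(2EI)  [x≤a] = 13·(4/5)²/(2·2000) = 13/6250 m
Superposition: y = Σ y_i = -4129/2343750 m ≈ -0.001762 m

y(4/5) = -4129/2343750 m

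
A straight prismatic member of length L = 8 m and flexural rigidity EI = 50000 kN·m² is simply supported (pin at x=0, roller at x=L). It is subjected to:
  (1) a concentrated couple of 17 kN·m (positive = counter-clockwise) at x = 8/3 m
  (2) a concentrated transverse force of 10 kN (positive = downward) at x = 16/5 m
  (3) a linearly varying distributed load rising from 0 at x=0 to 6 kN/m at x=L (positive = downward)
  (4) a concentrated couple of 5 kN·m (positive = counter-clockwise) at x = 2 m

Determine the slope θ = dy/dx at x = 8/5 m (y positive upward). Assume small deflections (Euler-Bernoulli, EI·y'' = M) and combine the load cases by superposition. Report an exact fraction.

θ(8/5) = -1514683/1125000000 rad

Load 1 — applied couple M₀=17 kN·m at a=8/3 m (b=L-a=16/3):
  θ_1 = (M₀x²/(2L)+C₁)/EI  [x≤a] with C₁=M₀(3b²-L²)/(6L)=68/9 = (17·(8/5)²/(2·8)+(68/9))/50000 = 289/1406250 rad
Load 2 — point force P=10 kN at a=16/5 m (b=L-a=24/5):
  θ_2 = -Pb(L²-b²-3x²)/(6LEI)  [x≤a] = -10·(24/5)·(8²-(24/5)²-3·(8/5)²)/(6·8·50000) = -52/78125 rad
Load 3 — triangular load w₀=6 kN/m (0→w₀ over full span):
  θ_3 = -w₀(7L⁴-30L²x²+15x⁴)/(360LEI) = -6·(7·8⁴-30·8²·(8/5)²+15·(8/5)⁴)/(360·8·50000) = -5824/5859375 rad
Load 4 — applied couple M₀=5 kN·m at a=2 m (b=L-a=6):
  θ_4 = (M₀x²/(2L)+C₁)/EI  [x≤a] with C₁=M₀(3b²-L²)/(6L)=55/12 = (5·(8/5)²/(2·8)+(55/12))/50000 = 323/3000000 rad
Superposition: θ = Σ θ_i = -1514683/1125000000 rad ≈ -0.001346 rad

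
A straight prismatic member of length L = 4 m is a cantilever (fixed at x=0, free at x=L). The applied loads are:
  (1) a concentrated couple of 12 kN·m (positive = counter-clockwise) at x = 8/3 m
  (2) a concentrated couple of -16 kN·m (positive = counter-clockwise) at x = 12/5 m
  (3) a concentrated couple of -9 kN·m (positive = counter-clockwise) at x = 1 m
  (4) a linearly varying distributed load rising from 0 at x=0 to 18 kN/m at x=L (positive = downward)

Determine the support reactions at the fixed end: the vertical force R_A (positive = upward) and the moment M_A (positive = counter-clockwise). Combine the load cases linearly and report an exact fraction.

Load 1 — applied couple M₀=12 kN·m at a=8/3 m (b=L-a=4/3):
  R_A = 0 kN
  M_A = -M₀ = -12 kN·m
Load 2 — applied couple M₀=-16 kN·m at a=12/5 m (b=L-a=8/5):
  R_A = 0 kN
  M_A = -M₀ = -(-16) = 16 kN·m
Load 3 — applied couple M₀=-9 kN·m at a=1 m (b=L-a=3):
  R_A = 0 kN
  M_A = -M₀ = -(-9) = 9 kN·m
Load 4 — triangular load w₀=18 kN/m (0→w₀ over full span):
  R_A = w₀L/2 = 18·4/2 = 36 kN
  M_A = w₀L²/3 = 18·4²/3 = 96 kN·m
Superposition: R_A = 36 kN, M_A = 109 kN·m

R_A = 36 kN, M_A = 109 kN·m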